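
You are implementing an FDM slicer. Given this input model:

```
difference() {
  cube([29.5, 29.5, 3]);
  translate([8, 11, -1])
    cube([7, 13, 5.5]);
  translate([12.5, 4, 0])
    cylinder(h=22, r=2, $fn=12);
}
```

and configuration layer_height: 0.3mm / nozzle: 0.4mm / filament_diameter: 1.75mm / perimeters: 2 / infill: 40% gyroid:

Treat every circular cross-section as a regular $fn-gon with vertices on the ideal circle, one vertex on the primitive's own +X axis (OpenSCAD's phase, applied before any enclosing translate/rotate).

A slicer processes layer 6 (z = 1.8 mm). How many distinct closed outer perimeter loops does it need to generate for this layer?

1

At z = 1.8 mm: the cube (footprint 29.5×29.5) is included at this height; the 7×13 cube at (8, 11) contributes its full rectangle; the r=2 cylinder at (12.5, 4) contributes a regular 12-gon of circumradius 2; After the difference (first − rest): starting from the 29.5×29.5 cube, the 7×13 cube at (8, 11) lies wholly inside it (removes its full 91.00 mm² and its 40.00 mm outline becomes a hole wall); the r=2 cylinder at (12.5, 4) lies wholly inside it (removes its full 12.00 mm² and its 12.42 mm outline becomes a hole wall) — 1 connected region with 2 holes. The result has 1 disconnected region.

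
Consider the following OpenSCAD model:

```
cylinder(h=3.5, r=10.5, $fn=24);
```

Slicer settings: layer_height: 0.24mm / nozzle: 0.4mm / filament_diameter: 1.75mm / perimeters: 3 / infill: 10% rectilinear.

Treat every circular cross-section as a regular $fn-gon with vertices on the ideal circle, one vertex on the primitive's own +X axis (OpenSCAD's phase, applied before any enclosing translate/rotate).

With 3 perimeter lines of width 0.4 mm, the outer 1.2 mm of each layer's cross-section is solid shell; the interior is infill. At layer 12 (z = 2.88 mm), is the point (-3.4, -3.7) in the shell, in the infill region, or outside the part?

infill

At z = 2.88 mm: the cylinder: section is a regular 24-gon, circumradius r=10.5. Overall, the cross-section is a single solid region. The nearest boundary edge runs (-7.42, -7.42)→(-5.25, -9.09); distance from the point to it = 5.40 mm. The point is inside the cross-section and 5.40 mm from the nearest boundary — more than the 1.2 mm shell width (3 × 0.4), so it's in the infill interior.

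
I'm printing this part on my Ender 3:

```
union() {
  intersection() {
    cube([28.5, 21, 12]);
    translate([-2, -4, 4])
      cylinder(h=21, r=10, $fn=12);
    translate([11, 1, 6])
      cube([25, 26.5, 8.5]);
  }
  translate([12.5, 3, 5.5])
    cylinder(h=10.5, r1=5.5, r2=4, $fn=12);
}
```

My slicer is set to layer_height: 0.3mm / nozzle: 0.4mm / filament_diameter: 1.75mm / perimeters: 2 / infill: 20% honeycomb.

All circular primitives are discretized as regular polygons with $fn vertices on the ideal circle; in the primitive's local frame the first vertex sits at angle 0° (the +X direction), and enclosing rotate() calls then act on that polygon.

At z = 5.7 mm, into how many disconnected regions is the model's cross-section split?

At z = 5.7 mm: the cube (footprint 28.5×21) is included at this height; the r=10 cylinder at (-2, -4) gives a regular 12-gon of circumradius 10 (constant along its height); the cube at (11, 1) is not intersected at this z (z outside [6, 14.5]); Taking the intersection: at least one operand is absent at this height, so nothing remains; the cone at (12.5, 3) contributes a regular 12-gon of circumradius 5.471 (interpolated between r1=5.5 and r2=4 at t=0.019); Taking the union: only the cone at (12.5, 3) is present, so the union is just that shape — 1 connected region. The result has 1 disconnected region.

1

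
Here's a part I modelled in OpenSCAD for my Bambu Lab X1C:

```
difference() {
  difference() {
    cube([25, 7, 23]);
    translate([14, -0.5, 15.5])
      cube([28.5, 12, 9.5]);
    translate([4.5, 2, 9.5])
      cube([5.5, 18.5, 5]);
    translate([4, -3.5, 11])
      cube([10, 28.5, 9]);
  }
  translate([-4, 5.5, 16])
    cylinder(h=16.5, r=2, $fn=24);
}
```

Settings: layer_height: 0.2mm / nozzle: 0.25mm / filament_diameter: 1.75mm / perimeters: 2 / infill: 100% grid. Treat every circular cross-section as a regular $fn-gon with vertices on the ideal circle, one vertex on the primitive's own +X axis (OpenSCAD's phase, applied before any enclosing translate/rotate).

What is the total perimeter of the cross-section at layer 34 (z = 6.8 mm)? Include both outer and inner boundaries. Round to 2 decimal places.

64.00 mm

At z = 6.8 mm: the cube is present — its section is the full 25×7 rectangle (perimeter 64.00 mm); the cube at (14, -0.5) is absent (z outside [15.5, 25]); the cube at (4.5, 2) is absent (z outside [9.5, 14.5]); the cube at (4, -3.5) is absent (z outside [11, 20]); After the difference (first − rest): none of the subtracted shapes is present at this height, so the 25×7 cube is unchanged — boundary = 64.00 mm; the cylinder at (-4, 5.5) is absent (z outside [16, 32.5]); Taking the first minus the rest: none of the subtracted shapes is present at this height, so that combined region is unchanged — boundary = 64.00 mm. Overall, the cross-section is a single solid region. Total boundary length (outer) = 64.00 mm.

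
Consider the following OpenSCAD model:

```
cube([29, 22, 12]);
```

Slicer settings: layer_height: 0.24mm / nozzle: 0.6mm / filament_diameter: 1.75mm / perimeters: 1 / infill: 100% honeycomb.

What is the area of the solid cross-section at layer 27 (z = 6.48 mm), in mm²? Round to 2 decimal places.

At z = 6.48 mm: the cube is present — its section is the full 29×22 rectangle (area 638.00 mm²). Overall, the cross-section is a single solid region. Net area = 638.00 mm².

638.00 mm²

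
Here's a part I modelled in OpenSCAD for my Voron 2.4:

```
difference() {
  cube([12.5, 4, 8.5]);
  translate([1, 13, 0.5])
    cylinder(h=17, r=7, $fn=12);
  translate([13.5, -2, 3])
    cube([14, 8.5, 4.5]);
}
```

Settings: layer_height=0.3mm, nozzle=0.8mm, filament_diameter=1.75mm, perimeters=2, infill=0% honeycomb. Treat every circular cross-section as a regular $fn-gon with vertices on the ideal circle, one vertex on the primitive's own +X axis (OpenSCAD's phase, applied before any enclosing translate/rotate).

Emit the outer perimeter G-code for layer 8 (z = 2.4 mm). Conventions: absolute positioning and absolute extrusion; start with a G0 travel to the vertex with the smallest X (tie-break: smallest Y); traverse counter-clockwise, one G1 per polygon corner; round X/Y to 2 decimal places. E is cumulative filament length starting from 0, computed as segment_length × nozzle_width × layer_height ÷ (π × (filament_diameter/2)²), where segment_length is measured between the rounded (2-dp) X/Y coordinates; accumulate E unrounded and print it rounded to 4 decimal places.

G0 X0.00 Y0.00 Z2.40
G1 X12.50 Y0.00 E1.2473
G1 X12.50 Y4.00 E1.6464
G1 X0.00 Y4.00 E2.8936
G1 X0.00 Y0.00 E3.2928

At z = 2.4 mm: the cube (footprint 12.5×4) is included at this height; the r=7 cylinder at (1, 13) gives a regular 12-gon of circumradius 7 (constant along its height); the cube at (13.5, -2) is not intersected at this z (z outside [3, 7.5]); After the difference (first − rest): starting from the 12.5×4 cube, the r=7 cylinder at (1, 13) misses the remaining region (no effect) — 1 connected region. The outline is a single polygon with 4 vertices. Extrusion per mm of travel: 0.8 × 0.3 / (π × 0.875²) = 0.099780. Accumulating E over each segment gives final E = 3.2928.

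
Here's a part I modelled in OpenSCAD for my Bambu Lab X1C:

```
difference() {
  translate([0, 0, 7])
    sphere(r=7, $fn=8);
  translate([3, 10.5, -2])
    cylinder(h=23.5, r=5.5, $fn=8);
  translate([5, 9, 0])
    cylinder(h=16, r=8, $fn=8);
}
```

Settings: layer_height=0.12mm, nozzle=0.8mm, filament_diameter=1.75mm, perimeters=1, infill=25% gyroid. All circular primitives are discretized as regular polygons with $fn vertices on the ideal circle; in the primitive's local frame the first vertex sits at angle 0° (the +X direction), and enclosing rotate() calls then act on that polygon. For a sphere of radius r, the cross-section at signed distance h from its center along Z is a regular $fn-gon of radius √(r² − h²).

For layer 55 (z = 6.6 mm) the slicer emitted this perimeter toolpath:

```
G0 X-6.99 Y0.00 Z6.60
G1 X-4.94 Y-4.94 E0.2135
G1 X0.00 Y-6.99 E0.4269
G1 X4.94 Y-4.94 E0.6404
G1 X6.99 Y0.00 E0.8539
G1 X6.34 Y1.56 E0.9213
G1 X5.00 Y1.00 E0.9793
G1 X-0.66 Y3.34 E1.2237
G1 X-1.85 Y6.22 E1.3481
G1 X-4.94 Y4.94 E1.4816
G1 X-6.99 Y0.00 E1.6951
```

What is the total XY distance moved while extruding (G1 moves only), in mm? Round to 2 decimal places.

42.47 mm

Sum the Euclidean lengths of each G1 segment: total = 42.47 mm.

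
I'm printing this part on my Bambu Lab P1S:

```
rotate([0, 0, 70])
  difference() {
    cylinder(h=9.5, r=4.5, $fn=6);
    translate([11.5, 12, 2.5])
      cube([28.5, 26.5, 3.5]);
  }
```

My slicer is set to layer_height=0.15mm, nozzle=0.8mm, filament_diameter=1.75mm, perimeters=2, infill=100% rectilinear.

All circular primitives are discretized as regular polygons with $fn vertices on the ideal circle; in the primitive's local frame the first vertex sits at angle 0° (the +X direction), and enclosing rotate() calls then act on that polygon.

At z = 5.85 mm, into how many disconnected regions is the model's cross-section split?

1

At z = 5.85 mm: the r=4.5 cylinder gives a regular 6-gon of circumradius 4.5 (constant along its height); the cube at (11.5, 12) is present — its section is the full 28.5×26.5 rectangle; After the difference (first − rest): starting from the r=4.5 cylinder, the 28.5×26.5 cube at (11.5, 12) misses the remaining region (no effect) — 1 connected region; (whole slice rotated 70° about Z — lengths, areas and connectivity unchanged). The result has 1 disconnected region.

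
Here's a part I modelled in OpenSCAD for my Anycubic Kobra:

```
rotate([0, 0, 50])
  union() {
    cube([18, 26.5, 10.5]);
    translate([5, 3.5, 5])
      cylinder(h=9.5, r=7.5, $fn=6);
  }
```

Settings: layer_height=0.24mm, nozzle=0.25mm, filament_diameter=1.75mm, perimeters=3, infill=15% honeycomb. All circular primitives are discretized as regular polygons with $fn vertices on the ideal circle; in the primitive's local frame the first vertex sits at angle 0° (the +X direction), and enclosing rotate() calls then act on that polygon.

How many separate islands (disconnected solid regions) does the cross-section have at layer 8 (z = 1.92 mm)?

1

At z = 1.92 mm: the 18×26.5 cube contributes its full rectangle; the cylinder at (5, 3.5) is absent (z outside [5, 14.5]); Combining (union): only the 18×26.5 cube is present, so the union is just that shape — 1 connected region; (rotated 50° about Z; rotation is an isometry so areas/perimeters/island counts are preserved). Overall, the cross-section is a single solid region. Island count = 1.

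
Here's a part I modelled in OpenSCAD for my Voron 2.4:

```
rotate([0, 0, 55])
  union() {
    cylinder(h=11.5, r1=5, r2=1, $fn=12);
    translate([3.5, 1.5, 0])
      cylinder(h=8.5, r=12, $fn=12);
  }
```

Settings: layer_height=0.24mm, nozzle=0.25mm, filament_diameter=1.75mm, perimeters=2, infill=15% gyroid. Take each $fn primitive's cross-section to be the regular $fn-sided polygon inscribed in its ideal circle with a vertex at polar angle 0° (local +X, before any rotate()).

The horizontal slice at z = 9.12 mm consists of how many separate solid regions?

1

At z = 9.12 mm: the cone: at t=0.793 of its height the radius interpolates to r₁+(r₂−r₁)t = 1.828, giving a regular 12-gon of that circumradius; the cylinder at (3.5, 1.5) is absent (z outside [0, 8.5]); Taking the union: only the cone is present, so the union is just that shape — 1 connected region; (rotated 55° about Z; rotation is an isometry so areas/perimeters/island counts are preserved). The result has 1 disconnected region.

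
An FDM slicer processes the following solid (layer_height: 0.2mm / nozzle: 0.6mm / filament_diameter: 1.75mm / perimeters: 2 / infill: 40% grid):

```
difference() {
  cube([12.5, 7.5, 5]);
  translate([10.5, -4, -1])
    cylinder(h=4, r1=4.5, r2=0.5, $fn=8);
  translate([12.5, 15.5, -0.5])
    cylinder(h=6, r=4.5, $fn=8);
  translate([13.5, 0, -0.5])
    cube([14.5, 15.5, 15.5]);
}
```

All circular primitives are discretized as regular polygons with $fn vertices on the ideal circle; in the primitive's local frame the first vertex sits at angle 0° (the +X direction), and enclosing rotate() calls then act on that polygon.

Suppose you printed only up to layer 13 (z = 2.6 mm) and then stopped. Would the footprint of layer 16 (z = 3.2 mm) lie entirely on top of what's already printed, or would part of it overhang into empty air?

Compare the two slices. At z = 2.6: the cube (footprint 12.5×7.5) is included at this height (area 93.75 mm²); the cone at (10.5, -4) contributes a regular 8-gon of circumradius 0.900 (interpolated between r1=4.5 and r2=0.5 at t=0.900) (area = (8/2)·0.900²·sin(360°/8) = 2.29 mm²); the cylinder at (12.5, 15.5): section is a regular 8-gon, circumradius r=4.5 (area = (8/2)·4.500²·sin(360°/8) = 57.28 mm²); the cube at (13.5, 0) is present — its section is the full 14.5×15.5 rectangle (area 224.75 mm²); After the difference (first − rest): starting from the 12.5×7.5 cube (93.75 mm²), the cone at (10.5, -4) misses the remaining region (no effect); the r=4.5 cylinder at (12.5, 15.5) misses the remaining region (no effect); the 14.5×15.5 cube at (13.5, 0) misses the remaining region (no effect) — area = 93.75 mm². At z = 3.2: the cube is present — its section is the full 12.5×7.5 rectangle (area 93.75 mm²); the cone at (10.5, -4) is not intersected at this z (z outside [-1, 3]); the r=4.5 cylinder at (12.5, 15.5) contributes a regular 8-gon of circumradius 4.5 (area = (8/2)·4.500²·sin(360°/8) = 57.28 mm²); the cube at (13.5, 0) (footprint 14.5×15.5) is included at this height (area 224.75 mm²); Subtracting the remaining from the first: starting from the 12.5×7.5 cube (93.75 mm²), the r=4.5 cylinder at (12.5, 15.5) misses the remaining region (no effect); the 14.5×15.5 cube at (13.5, 0) misses the remaining region (no effect) — area = 93.75 mm². Checking containment: the cross-section at z = 3.2 is a subset of the cross-section at z = 2.6.

entirely on top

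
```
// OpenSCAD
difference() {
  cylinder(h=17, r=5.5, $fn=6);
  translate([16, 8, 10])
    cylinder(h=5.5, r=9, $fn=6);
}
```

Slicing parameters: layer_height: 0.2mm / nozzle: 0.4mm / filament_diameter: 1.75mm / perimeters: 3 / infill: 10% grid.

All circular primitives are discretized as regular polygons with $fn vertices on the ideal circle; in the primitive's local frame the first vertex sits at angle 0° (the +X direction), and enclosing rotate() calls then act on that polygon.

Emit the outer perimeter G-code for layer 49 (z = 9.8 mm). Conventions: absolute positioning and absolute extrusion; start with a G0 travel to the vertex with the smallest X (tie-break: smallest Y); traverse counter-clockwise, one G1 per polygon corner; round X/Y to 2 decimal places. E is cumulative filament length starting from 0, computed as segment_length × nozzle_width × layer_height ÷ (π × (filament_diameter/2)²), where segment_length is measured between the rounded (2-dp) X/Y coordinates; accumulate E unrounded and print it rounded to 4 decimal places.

G0 X-5.50 Y0.00 Z9.80
G1 X-2.75 Y-4.76 E0.1828
G1 X2.75 Y-4.76 E0.3658
G1 X5.50 Y0.00 E0.5486
G1 X2.75 Y4.76 E0.7315
G1 X-2.75 Y4.76 E0.9144
G1 X-5.50 Y0.00 E1.0972

At z = 9.8 mm: the cylinder: section is a regular 6-gon, circumradius r=5.5; the cylinder at (16, 8) is not intersected at this z (z outside [10, 15.5]); Subtracting the remaining from the first: none of the subtracted shapes is present at this height, so the r=5.5 cylinder is unchanged — 1 connected region. The outline is a single polygon with 6 vertices. Extrusion per mm of travel: 0.4 × 0.2 / (π × 0.875²) = 0.033260. Accumulating E over each segment gives final E = 1.0972.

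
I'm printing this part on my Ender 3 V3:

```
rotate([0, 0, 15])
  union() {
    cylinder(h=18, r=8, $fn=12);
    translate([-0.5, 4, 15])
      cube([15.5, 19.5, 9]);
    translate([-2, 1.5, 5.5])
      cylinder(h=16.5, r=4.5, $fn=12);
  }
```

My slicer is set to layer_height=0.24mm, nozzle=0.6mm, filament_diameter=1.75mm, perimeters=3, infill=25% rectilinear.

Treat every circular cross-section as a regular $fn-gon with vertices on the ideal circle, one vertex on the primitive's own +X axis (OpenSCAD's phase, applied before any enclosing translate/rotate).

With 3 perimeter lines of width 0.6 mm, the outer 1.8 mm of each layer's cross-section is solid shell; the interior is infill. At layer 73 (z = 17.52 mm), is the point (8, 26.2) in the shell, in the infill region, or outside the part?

shell

At z = 17.52 mm: the cylinder: section is a regular 12-gon, circumradius r=8; the 15.5×19.5 cube at (-0.5, 4) contributes its full rectangle; the r=4.5 cylinder at (-2, 1.5) contributes a regular 12-gon of circumradius 4.5; Combining (union): the regions partially overlap (shared area 80.86 mm²), so overlapping operands fuse into one piece — 1 connected region; (rotated 15° about Z; rotation is an isometry so areas/perimeters/island counts are preserved). Overall, the cross-section is a single solid region. Undo the 15° rotation: the query point maps to (14.508, 23.237) in the un-rotated model frame. The nearest boundary edge runs (-0.50, 23.50)→(15.00, 23.50); distance from the point to it = 0.26 mm. The point is inside the cross-section, 0.26 mm from the nearest boundary — within the 1.8 mm shell band (3 × 0.6).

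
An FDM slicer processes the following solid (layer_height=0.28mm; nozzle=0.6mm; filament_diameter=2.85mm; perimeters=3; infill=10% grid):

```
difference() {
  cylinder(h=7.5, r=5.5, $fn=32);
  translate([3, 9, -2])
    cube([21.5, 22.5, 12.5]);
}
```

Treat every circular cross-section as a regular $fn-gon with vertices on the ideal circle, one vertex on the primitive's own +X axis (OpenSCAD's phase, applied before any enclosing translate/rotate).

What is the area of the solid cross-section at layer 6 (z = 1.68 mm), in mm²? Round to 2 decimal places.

At z = 1.68 mm: the r=5.5 cylinder contributes a regular 32-gon of circumradius 5.5 (area = (32/2)·5.500²·sin(360°/32) = 94.42 mm²); the 21.5×22.5 cube at (3, 9) contributes its full rectangle (area 483.75 mm²); After the difference (first − rest): starting from the r=5.5 cylinder (94.42 mm²), the 21.5×22.5 cube at (3, 9) misses the remaining region (no effect) — area = 94.42 mm². Overall, the cross-section is a single solid region. Net area = 94.42 mm².

94.42 mm²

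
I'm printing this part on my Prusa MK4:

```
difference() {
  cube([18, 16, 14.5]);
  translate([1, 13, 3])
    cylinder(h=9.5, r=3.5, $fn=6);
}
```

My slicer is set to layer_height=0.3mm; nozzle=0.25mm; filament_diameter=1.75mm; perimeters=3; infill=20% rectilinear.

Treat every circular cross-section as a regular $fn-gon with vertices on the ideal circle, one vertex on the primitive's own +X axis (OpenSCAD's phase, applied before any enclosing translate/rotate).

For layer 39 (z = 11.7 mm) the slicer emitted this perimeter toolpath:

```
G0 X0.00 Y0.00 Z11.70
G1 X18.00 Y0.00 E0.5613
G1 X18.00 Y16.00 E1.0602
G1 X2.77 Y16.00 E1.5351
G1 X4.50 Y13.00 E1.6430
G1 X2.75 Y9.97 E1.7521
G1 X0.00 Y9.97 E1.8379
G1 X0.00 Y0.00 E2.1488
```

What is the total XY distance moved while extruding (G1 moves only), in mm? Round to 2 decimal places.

Sum the Euclidean lengths of each G1 segment: total = 68.91 mm.

68.91 mm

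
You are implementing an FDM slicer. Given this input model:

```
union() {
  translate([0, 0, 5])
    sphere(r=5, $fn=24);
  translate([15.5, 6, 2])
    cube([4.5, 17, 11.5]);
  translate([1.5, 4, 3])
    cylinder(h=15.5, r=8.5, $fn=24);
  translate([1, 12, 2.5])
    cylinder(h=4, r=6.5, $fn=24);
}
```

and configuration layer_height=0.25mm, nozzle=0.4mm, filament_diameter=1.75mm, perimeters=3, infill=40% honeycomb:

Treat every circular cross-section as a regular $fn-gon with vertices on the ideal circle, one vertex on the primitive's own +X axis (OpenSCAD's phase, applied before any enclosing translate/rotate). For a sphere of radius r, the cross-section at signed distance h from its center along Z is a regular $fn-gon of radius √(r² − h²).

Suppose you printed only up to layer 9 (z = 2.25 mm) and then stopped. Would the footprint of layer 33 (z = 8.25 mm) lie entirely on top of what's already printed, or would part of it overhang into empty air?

part overhangs

Compare the two slices. At z = 2.25: the sphere: section is a regular 24-gon, circumradius = √(r²−h²) = √(5²−2.75²) = 4.176 (area = (24/2)·4.176²·sin(360°/24) = 54.16 mm²); the 4.5×17 cube at (15.5, 6) contributes its full rectangle (area 76.50 mm²); the cylinder at (1.5, 4) is not intersected at this z (z outside [3, 18.5]); the cylinder at (1, 12) is absent (z outside [2.5, 6.5]); Combining (union): the 2 present regions are separate (no shared area or edge), so areas and boundary lengths simply add and each stays a separate island — area = 130.66 mm². At z = 8.25: the r=5 sphere contributes a regular 24-gon of circumradius √(5²−3.25²) = 3.800 (area = (24/2)·3.800²·sin(360°/24) = 44.84 mm²); the cube at (15.5, 6) (footprint 4.5×17) is included at this height (area 76.50 mm²); the cylinder at (1.5, 4): section is a regular 24-gon, circumradius r=8.5 (area = (24/2)·8.500²·sin(360°/24) = 224.40 mm²); the cylinder at (1, 12) is not intersected at this z (z outside [2.5, 6.5]); Taking the union: the regions partially overlap — summed areas 345.74 mm² minus the doubly-counted overlap 44.84 mm² gives 300.90 mm² — area = 300.90 mm². Checking containment: at z = 8.25 the cross-section extends beyond the z = 2.25 cross-section by about 170.24 mm².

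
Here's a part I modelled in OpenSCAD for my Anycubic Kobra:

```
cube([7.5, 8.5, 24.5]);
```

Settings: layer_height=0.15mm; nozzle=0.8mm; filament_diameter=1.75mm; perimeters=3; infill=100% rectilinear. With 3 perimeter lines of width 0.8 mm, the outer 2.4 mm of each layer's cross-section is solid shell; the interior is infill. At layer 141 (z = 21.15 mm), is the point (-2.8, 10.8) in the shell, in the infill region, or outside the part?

outside

At z = 21.15 mm: the cube (footprint 7.5×8.5) is included at this height. Overall, the cross-section is a single solid region. The nearest boundary edge runs (7.50, 8.50)→(0.00, 8.50); distance from the point to it = 3.62 mm. The point is not inside any of the regions above, so it lies outside the cross-section (3.62 mm from the nearest boundary).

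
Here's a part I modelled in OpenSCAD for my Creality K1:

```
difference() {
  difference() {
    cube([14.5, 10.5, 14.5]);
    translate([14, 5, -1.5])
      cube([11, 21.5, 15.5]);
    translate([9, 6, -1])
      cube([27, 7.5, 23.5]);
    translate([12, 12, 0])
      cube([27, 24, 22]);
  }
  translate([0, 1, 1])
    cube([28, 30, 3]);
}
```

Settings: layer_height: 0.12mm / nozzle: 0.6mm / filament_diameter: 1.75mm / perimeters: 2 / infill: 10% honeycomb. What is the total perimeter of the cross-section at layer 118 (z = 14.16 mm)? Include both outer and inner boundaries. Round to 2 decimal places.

50.00 mm

At z = 14.16 mm: the cube (footprint 14.5×10.5) is included at this height (perimeter 50.00 mm); the cube at (14, 5) is not intersected at this z (z outside [-1.5, 14]); the cube at (9, 6) (footprint 27×7.5) is included at this height (perimeter 69.00 mm); the cube at (12, 12) is present — its section is the full 27×24 rectangle (perimeter 102.00 mm); Subtracting the remaining from the first: starting from the 14.5×10.5 cube, the 27×7.5 cube at (9, 6) partially overlaps it — only the 24.75 mm² overlap (of its 202.50 mm²) is removed, clipping the outline; the 27×24 cube at (12, 12) misses the remaining region (no effect) — boundary = 50.00 mm; the cube at (0, 1) does not reach this height (z outside [1, 4]); Subtracting the remaining from the first: none of the subtracted shapes is present at this height, so the result so far is unchanged — boundary = 50.00 mm. Overall, the cross-section is a single solid region. Total boundary length (outer) = 50.00 mm.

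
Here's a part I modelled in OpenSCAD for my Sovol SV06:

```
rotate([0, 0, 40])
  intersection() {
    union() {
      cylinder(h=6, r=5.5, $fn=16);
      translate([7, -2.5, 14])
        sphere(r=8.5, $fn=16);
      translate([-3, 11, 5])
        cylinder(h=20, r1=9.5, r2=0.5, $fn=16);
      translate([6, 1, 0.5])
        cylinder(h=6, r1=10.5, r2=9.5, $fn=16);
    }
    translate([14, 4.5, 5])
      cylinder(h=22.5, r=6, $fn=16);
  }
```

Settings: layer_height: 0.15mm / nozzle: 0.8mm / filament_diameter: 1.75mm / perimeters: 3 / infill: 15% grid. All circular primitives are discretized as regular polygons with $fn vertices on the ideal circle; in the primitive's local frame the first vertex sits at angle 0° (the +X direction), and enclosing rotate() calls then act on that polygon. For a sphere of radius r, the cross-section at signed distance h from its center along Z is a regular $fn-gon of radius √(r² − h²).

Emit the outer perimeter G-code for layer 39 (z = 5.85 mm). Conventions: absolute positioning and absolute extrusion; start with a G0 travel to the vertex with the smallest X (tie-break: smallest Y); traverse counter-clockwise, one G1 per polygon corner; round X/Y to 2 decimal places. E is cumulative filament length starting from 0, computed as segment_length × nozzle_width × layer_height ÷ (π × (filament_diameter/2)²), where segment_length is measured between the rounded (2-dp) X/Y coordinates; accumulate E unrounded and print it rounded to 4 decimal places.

At z = 5.85 mm: the r=5.5 cylinder gives a regular 16-gon of circumradius 5.5 (constant along its height); the sphere at (7, -2.5): section is a regular 16-gon, circumradius = √(r²−h²) = √(8.5²−8.15²) = 2.414; the cone at (-3, 11) (r1=9.5→r2=0.5) has section circumradius 9.117 here — a regular 16-gon; the cone at (6, 1) contributes a regular 16-gon of circumradius 9.608 (interpolated between r1=10.5 and r2=9.5 at t=0.892); Combining (union): the regions partially overlap (shared area 141.04 mm²), so overlapping operands fuse into one piece — 1 connected region; the r=6 cylinder at (14, 4.5) contributes a regular 16-gon of circumradius 6; Keeping only the common overlap: the r=6 cylinder at (14, 4.5) partially overlaps that combined region; clipping to the common part keeps 56.28 mm² — 1 connected region; (rotated 40° about Z; rotation is an isometry so areas/perimeters/island counts are preserved). The outline is a single polygon with 12 vertices. Extrusion per mm of travel: 0.8 × 0.15 / (π × 0.875²) = 0.049890. Accumulating E over each segment gives final E = 1.4315.

G0 X1.85 Y12.97 Z5.85
G1 X2.11 Y10.64 E0.1170
G1 X3.24 Y8.59 E0.2337
G1 X5.06 Y7.12 E0.3505
G1 X7.31 Y6.47 E0.4673
G1 X9.64 Y6.72 E0.5842
G1 X11.69 Y7.85 E0.7010
G1 X12.43 Y8.77 E0.7599
G1 X11.31 Y10.80 E0.8756
G1 X8.39 Y13.15 E1.0626
G1 X4.79 Y14.19 E1.2495
G1 X2.13 Y13.90 E1.3830
G1 X1.85 Y12.97 E1.4315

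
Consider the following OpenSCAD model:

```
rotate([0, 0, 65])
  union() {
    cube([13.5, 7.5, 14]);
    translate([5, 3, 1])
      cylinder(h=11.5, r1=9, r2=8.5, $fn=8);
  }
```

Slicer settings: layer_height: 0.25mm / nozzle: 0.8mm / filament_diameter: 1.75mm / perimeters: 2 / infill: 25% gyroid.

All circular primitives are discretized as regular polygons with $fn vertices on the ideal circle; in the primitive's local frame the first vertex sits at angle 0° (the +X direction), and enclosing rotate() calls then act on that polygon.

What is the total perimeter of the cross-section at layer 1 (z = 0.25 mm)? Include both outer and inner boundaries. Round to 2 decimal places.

At z = 0.25 mm: the cube is present — its section is the full 13.5×7.5 rectangle (perimeter 42.00 mm); the cone at (5, 3) is not intersected at this z (z outside [1, 12.5]); Merging all regions: only the 13.5×7.5 cube is present, so the union is just that shape — boundary = 42.00 mm; (whole slice rotated 65° about Z — lengths, areas and connectivity unchanged). Overall, the cross-section is a single solid region. Total boundary length (outer) = 42.00 mm.

42.00 mm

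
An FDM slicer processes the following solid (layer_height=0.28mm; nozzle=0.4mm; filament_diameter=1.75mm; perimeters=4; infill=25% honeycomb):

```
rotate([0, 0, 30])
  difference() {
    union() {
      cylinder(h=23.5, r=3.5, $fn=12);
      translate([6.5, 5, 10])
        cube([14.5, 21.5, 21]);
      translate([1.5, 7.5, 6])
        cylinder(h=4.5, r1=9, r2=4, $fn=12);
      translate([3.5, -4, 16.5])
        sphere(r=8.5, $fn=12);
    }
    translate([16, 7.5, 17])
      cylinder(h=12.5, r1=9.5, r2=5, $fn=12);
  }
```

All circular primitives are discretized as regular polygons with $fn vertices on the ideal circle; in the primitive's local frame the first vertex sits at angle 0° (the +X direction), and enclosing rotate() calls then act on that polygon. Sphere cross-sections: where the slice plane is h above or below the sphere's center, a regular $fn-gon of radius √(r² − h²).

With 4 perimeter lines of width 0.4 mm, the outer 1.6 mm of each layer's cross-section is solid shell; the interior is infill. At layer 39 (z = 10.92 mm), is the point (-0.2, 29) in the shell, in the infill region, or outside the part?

shell

At z = 10.92 mm: the r=3.5 cylinder contributes a regular 12-gon of circumradius 3.5; the cube at (6.5, 5) is present — its section is the full 14.5×21.5 rectangle; the cone at (1.5, 7.5) is not intersected at this z (z outside [6, 10.5]); the sphere at (3.5, -4): section is a regular 12-gon, circumradius = √(r²−h²) = √(8.5²−5.58²) = 6.412; Combining (union): the regions partially overlap (shared area 22.61 mm²), so overlapping operands fuse into one piece — 2 connected regions; the cone at (16, 7.5) is absent (z outside [17, 29.5]); Taking the first minus the rest: none of the subtracted shapes is present at this height, so that combined region is unchanged — 2 connected regions; (rotated 30° about Z; rotation is an isometry so areas/perimeters/island counts are preserved). Overall, the cross-section has 2 separate islands. Undo the 30° rotation: the query point maps to (14.327, 25.215) in the un-rotated model frame. The nearest boundary edge runs (6.50, 26.50)→(21.00, 26.50); distance from the point to it = 1.29 mm. (Shell/infill is judged within the island containing the point — the largest one.) The point is inside the cross-section, 1.29 mm from the nearest boundary — within the 1.6 mm shell band (4 × 0.4).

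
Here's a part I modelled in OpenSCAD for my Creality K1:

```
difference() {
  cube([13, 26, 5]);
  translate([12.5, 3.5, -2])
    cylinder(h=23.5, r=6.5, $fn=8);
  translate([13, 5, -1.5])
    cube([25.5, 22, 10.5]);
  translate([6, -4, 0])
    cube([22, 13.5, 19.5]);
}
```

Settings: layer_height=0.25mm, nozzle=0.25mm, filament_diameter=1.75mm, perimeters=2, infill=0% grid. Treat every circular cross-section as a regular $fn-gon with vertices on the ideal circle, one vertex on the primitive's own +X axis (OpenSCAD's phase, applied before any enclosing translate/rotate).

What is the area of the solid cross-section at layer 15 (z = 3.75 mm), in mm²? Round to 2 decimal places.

271.00 mm²

At z = 3.75 mm: the 13×26 cube contributes its full rectangle (area 338.00 mm²); the r=6.5 cylinder at (12.5, 3.5) gives a regular 8-gon of circumradius 6.5 (constant along its height) (area = (8/2)·6.500²·sin(360°/8) = 119.50 mm²); the 25.5×22 cube at (13, 5) contributes its full rectangle (area 561.00 mm²); the 22×13.5 cube at (6, -4) contributes its full rectangle (area 297.00 mm²); After the difference (first − rest): starting from the 13×26 cube (338.00 mm²), the r=6.5 cylinder at (12.5, 3.5) partially overlaps it — only the 55.04 mm² overlap (of its 119.50 mm²) is removed, clipping the outline; the 25.5×22 cube at (13, 5) misses the remaining region (no effect); the 22×13.5 cube at (6, -4) partially overlaps it — only the 11.96 mm² overlap (of its 297.00 mm²) is removed, clipping the outline — area = 271.00 mm². Overall, the cross-section is a single solid region. Net area = 271.00 mm².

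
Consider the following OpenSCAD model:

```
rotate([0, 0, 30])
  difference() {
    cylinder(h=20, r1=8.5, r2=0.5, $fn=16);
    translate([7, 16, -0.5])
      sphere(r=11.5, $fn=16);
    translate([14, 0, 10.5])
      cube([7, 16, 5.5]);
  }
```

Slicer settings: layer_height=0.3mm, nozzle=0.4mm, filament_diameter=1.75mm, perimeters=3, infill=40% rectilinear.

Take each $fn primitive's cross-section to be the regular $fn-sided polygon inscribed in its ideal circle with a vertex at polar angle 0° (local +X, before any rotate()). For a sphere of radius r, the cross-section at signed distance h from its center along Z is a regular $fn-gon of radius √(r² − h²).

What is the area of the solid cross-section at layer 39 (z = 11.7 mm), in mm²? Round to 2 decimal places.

At z = 11.7 mm: the cone: at t=0.585 of its height the radius interpolates to r₁+(r₂−r₁)t = 3.820, giving a regular 16-gon of that circumradius (area = (16/2)·3.820²·sin(360°/16) = 44.67 mm²); the sphere at (7, 16) is absent (|z−center|=12.200 > r=11.5); the 7×16 cube at (14, 0) contributes its full rectangle (area 112.00 mm²); Subtracting the remaining from the first: starting from the cone (44.67 mm²), the 7×16 cube at (14, 0) misses the remaining region (no effect) — area = 44.67 mm²; (rotated 30° about Z; rotation is an isometry so areas/perimeters/island counts are preserved). Overall, the cross-section is a single solid region. Net area = 44.67 mm².

44.67 mm²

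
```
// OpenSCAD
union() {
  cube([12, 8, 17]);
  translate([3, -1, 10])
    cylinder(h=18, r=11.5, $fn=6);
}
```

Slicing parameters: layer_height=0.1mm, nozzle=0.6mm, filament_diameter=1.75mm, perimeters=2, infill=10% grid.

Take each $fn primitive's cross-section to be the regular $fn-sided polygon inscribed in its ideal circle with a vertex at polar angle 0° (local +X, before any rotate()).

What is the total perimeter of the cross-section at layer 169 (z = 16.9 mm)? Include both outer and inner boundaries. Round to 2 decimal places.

At z = 16.9 mm: the 12×8 cube contributes its full rectangle (perimeter 40.00 mm); the r=11.5 cylinder at (3, -1) gives a regular 6-gon of circumradius 11.5 (constant along its height) (perimeter = 2·6·11.500·sin(180°/6) = 69.00 mm); Merging all regions: the regions partially overlap (shared area 89.70 mm²), so the edge portions inside another operand are dropped and the merged outline is re-measured after clipping — boundary = 70.97 mm. Overall, the cross-section is a single solid region. Total boundary length (outer) = 70.97 mm.

70.97 mm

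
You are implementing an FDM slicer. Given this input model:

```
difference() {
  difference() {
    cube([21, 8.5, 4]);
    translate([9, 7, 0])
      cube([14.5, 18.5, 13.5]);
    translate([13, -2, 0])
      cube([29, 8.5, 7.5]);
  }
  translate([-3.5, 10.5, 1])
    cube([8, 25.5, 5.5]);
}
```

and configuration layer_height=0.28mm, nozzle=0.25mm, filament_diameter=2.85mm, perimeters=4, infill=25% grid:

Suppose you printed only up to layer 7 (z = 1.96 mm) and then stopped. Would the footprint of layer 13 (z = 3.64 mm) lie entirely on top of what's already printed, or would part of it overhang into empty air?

Compare the two slices. At z = 1.96: the cube is present — its section is the full 21×8.5 rectangle (area 178.50 mm²); the 14.5×18.5 cube at (9, 7) contributes its full rectangle (area 268.25 mm²); the cube at (13, -2) is present — its section is the full 29×8.5 rectangle (area 246.50 mm²); Taking the first minus the rest: starting from the 21×8.5 cube (178.50 mm²), the 14.5×18.5 cube at (9, 7) partially overlaps it — only the 18.00 mm² overlap (of its 268.25 mm²) is removed, clipping the outline; the 29×8.5 cube at (13, -2) partially overlaps it — only the 52.00 mm² overlap (of its 246.50 mm²) is removed, clipping the outline — area = 108.50 mm²; the 8×25.5 cube at (-3.5, 10.5) contributes its full rectangle (area 204.00 mm²); Subtracting the remaining from the first: starting from that combined region (108.50 mm²), the 8×25.5 cube at (-3.5, 10.5) misses the remaining region (no effect) — area = 108.50 mm². At z = 3.64: the cube is present — its section is the full 21×8.5 rectangle (area 178.50 mm²); the cube at (9, 7) (footprint 14.5×18.5) is included at this height (area 268.25 mm²); the cube at (13, -2) (footprint 29×8.5) is included at this height (area 246.50 mm²); Subtracting the remaining from the first: starting from the 21×8.5 cube (178.50 mm²), the 14.5×18.5 cube at (9, 7) partially overlaps it — only the 18.00 mm² overlap (of its 268.25 mm²) is removed, clipping the outline; the 29×8.5 cube at (13, -2) partially overlaps it — only the 52.00 mm² overlap (of its 246.50 mm²) is removed, clipping the outline — area = 108.50 mm²; the 8×25.5 cube at (-3.5, 10.5) contributes its full rectangle (area 204.00 mm²); Subtracting the remaining from the first: starting from that combined region (108.50 mm²), the 8×25.5 cube at (-3.5, 10.5) misses the remaining region (no effect) — area = 108.50 mm². Checking containment: the cross-section at z = 3.64 is a subset of the cross-section at z = 1.96.

entirely on top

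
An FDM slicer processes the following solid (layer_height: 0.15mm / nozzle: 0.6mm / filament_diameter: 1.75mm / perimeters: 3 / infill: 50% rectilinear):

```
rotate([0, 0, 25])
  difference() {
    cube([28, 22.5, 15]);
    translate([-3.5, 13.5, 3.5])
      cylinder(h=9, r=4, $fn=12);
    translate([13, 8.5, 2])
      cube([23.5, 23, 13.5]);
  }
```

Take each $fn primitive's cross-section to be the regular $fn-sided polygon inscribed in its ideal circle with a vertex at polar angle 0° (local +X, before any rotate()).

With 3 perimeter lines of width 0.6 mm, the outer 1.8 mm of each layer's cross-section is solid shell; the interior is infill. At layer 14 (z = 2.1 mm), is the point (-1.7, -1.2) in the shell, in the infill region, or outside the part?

outside

At z = 2.1 mm: the 28×22.5 cube contributes its full rectangle; the cylinder at (-3.5, 13.5) is absent (z outside [3.5, 12.5]); the cube at (13, 8.5) is present — its section is the full 23.5×23 rectangle; Taking the first minus the rest: starting from the 28×22.5 cube, the 23.5×23 cube at (13, 8.5) partially overlaps it — only the 210.00 mm² overlap (of its 540.50 mm²) is removed, clipping the outline — 1 connected region; (whole slice rotated 25° about Z — lengths, areas and connectivity unchanged). Overall, the cross-section is a single solid region. Undo the 25° rotation: the query point maps to (-2.048, -0.369) in the un-rotated model frame. The nearest boundary edge runs (28.00, 0.00)→(0.00, 0.00); distance from the point to it = 2.08 mm. The point is not inside any of the regions above, so it lies outside the cross-section (2.08 mm from the nearest boundary).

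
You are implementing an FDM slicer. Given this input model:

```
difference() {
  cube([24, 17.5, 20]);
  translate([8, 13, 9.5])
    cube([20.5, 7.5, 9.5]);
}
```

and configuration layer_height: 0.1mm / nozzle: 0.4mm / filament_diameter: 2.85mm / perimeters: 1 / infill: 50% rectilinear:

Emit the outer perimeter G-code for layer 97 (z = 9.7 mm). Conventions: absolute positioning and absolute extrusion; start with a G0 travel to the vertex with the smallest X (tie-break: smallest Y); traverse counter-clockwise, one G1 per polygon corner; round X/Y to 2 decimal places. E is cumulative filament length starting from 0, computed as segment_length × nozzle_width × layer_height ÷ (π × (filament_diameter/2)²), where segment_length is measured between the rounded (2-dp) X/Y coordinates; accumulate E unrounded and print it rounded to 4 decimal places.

G0 X0.00 Y0.00 Z9.70
G1 X24.00 Y0.00 E0.1505
G1 X24.00 Y13.00 E0.2320
G1 X8.00 Y13.00 E0.3323
G1 X8.00 Y17.50 E0.3605
G1 X0.00 Y17.50 E0.4107
G1 X0.00 Y0.00 E0.5204

At z = 9.7 mm: the cube (footprint 24×17.5) is included at this height; the cube at (8, 13) (footprint 20.5×7.5) is included at this height; After the difference (first − rest): starting from the 24×17.5 cube, the 20.5×7.5 cube at (8, 13) partially overlaps it — only the 72.00 mm² overlap (of its 153.75 mm²) is removed, clipping the outline — 1 connected region. The outline is a single polygon with 6 vertices. Extrusion per mm of travel: 0.4 × 0.1 / (π × 1.425²) = 0.006270. Accumulating E over each segment gives final E = 0.5204.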